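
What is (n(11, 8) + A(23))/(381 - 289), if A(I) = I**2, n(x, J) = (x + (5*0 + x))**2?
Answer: 1013/92 ≈ 11.011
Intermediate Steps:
n(x, J) = 4*x**2 (n(x, J) = (x + (0 + x))**2 = (x + x)**2 = (2*x)**2 = 4*x**2)
(n(11, 8) + A(23))/(381 - 289) = (4*11**2 + 23**2)/(381 - 289) = (4*121 + 529)/92 = (484 + 529)*(1/92) = 1013*(1/92) = 1013/92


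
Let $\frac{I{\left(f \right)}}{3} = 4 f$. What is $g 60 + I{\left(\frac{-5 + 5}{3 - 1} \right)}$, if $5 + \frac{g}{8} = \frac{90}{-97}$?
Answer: $- \frac{276000}{97} \approx -2845.4$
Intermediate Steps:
$I{\left(f \right)} = 12 f$ ($I{\left(f \right)} = 3 \cdot 4 f = 12 f$)
$g = - \frac{4600}{97}$ ($g = -40 + 8 \frac{90}{-97} = -40 + 8 \cdot 90 \left(- \frac{1}{97}\right) = -40 + 8 \left(- \frac{90}{97}\right) = -40 - \frac{720}{97} = - \frac{4600}{97} \approx -47.423$)
$g 60 + I{\left(\frac{-5 + 5}{3 - 1} \right)} = \left(- \frac{4600}{97}\right) 60 + 12 \frac{-5 + 5}{3 - 1} = - \frac{276000}{97} + 12 \cdot \frac{0}{2} = - \frac{276000}{97} + 12 \cdot 0 \cdot \frac{1}{2} = - \frac{276000}{97} + 12 \cdot 0 = - \frac{276000}{97} + 0 = - \frac{276000}{97}$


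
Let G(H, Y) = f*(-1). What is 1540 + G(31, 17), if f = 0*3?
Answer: 1540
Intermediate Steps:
f = 0
G(H, Y) = 0 (G(H, Y) = 0*(-1) = 0)
1540 + G(31, 17) = 1540 + 0 = 1540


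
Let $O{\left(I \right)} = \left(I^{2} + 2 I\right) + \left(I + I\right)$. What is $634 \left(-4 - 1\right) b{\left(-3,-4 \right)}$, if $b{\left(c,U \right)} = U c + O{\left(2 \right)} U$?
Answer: $114120$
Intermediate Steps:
$O{\left(I \right)} = I^{2} + 4 I$ ($O{\left(I \right)} = \left(I^{2} + 2 I\right) + 2 I = I^{2} + 4 I$)
$b{\left(c,U \right)} = 12 U + U c$ ($b{\left(c,U \right)} = U c + 2 \left(4 + 2\right) U = U c + 2 \cdot 6 U = U c + 12 U = 12 U + U c$)
$634 \left(-4 - 1\right) b{\left(-3,-4 \right)} = 634 \left(-4 - 1\right) \left(- 4 \left(12 - 3\right)\right) = 634 \left(- 5 \left(\left(-4\right) 9\right)\right) = 634 \left(\left(-5\right) \left(-36\right)\right) = 634 \cdot 180 = 114120$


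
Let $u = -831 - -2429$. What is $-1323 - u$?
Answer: $-2921$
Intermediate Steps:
$u = 1598$ ($u = -831 + 2429 = 1598$)
$-1323 - u = -1323 - 1598 = -2921$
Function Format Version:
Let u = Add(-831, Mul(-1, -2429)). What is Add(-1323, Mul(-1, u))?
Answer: -2921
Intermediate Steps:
u = 1598 (u = Add(-831, 2429) = 1598)
Add(-1323, Mul(-1, u)) = Add(-1323, Mul(-1, 1598)) = Add(-1323, -1598) = -2921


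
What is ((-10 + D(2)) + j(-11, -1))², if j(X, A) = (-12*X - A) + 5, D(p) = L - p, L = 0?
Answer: 15876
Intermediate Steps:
D(p) = -p (D(p) = 0 - p = -p)
j(X, A) = 5 - A - 12*X (j(X, A) = (-A - 12*X) + 5 = 5 - A - 12*X)
((-10 + D(2)) + j(-11, -1))² = ((-10 - 1*2) + (5 - 1*(-1) - 12*(-11)))² = ((-10 - 2) + (5 + 1 + 132))² = (-12 + 138)² = 126² = 15876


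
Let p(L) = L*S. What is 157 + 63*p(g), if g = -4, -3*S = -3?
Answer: -95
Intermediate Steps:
S = 1 (S = -⅓*(-3) = 1)
p(L) = L (p(L) = L*1 = L)
157 + 63*p(g) = 157 + 63*(-4) = 157 - 252 = -95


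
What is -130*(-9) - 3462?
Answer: -2292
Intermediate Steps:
-130*(-9) - 3462 = 1170 - 3462 = -2292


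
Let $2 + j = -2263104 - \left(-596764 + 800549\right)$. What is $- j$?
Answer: $2466891$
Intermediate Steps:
$j = -2466891$ ($j = -2 - 2466889 = -2466891$)
$- j = \left(-1\right) \left(-2466891\right) = 2466891$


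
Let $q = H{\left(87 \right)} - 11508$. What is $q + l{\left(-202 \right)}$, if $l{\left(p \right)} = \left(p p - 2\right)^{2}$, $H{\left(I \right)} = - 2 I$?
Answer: $1664791522$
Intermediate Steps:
$l{\left(p \right)} = \left(-2 + p^{2}\right)^{2}$ ($l{\left(p \right)} = \left(p^{2} - 2\right)^{2} = \left(-2 + p^{2}\right)^{2}$)
$q = -11682$ ($q = \left(-2\right) 87 - 11508 = -174 - 11508 = -11682$)
$q + l{\left(-202 \right)} = -11682 + \left(-2 + \left(-202\right)^{2}\right)^{2} = -11682 + \left(-2 + 40804\right)^{2} = -11682 + 40802^{2} = -11682 + 1664803204 = 1664791522$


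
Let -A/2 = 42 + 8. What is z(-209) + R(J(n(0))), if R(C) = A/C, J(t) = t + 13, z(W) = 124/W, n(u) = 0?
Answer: -22512/2717 ≈ -8.2856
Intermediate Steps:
J(t) = 13 + t
A = -100 (A = -2*(42 + 8) = -2*50 = -100)
R(C) = -100/C
z(-209) + R(J(n(0))) = 124/(-209) - 100/(13 + 0) = 124*(-1/209) - 100/13 = -124/209 - 100*1/13 = -124/209 - 100/13 = -22512/2717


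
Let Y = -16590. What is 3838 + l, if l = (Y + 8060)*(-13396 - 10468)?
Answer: 203563758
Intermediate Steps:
l = 203559920 (l = (-16590 + 8060)*(-13396 - 10468) = -8530*(-23864) = 203559920)
3838 + l = 3838 + 203559920 = 203563758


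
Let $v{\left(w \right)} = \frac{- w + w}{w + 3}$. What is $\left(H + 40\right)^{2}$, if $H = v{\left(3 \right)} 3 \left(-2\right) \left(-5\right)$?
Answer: $1600$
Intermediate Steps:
$v{\left(w \right)} = 0$ ($v{\left(w \right)} = \frac{0}{3 + w} = 0$)
$H = 0$ ($H = 0 \cdot 3 \left(-2\right) \left(-5\right) = 0 \left(-2\right) \left(-5\right) = 0 \left(-5\right) = 0$)
$\left(H + 40\right)^{2} = \left(0 + 40\right)^{2} = 40^{2} = 1600$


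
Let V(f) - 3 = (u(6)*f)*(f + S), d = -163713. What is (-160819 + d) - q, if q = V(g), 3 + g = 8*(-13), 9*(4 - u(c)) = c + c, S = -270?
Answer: -1296317/3 ≈ -4.3211e+5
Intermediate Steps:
u(c) = 4 - 2*c/9 (u(c) = 4 - (c + c)/9 = 4 - 2*c/9)
g = -107 (g = -3 + 8*(-13) = -3 - 104 = -107)
V(f) = 3 + 8*f*(-270 + f)/3 (V(f) = 3 + ((4 - 2/9*6)*f)*(f - 270) = 3 + ((4 - 4/3)*f)*(-270 + f) = 3 + (8*f/3)*(-270 + f) = 3 + 8*f*(-270 + f)/3)
q = 322721/3 (q = 3 - 720*(-107) + (8/3)*(-107)² = 3 + 77040 + (8/3)*11449 = 3 + 77040 + 91592/3 = 322721/3 ≈ 1.0757e+5)
(-160819 + d) - q = (-160819 - 163713) - 1*322721/3 = -324532 - 322721/3 = -1296317/3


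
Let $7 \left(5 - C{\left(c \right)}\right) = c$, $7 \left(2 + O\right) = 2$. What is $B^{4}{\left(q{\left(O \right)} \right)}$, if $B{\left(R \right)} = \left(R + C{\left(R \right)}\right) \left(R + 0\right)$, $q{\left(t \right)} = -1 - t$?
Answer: $\frac{3574462890625}{13841287201} \approx 258.25$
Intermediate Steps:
$O = - \frac{12}{7}$ ($O = -2 + \frac{1}{7} \cdot 2 = -2 + \frac{2}{7} = - \frac{12}{7} \approx -1.7143$)
$C{\left(c \right)} = 5 - \frac{c}{7}$
$B{\left(R \right)} = R \left(5 + \frac{6 R}{7}\right)$ ($B{\left(R \right)} = \left(R - \left(-5 + \frac{R}{7}\right)\right) \left(R + 0\right) = \left(5 + \frac{6 R}{7}\right) R = R \left(5 + \frac{6 R}{7}\right)$)
$B^{4}{\left(q{\left(O \right)} \right)} = \left(\frac{\left(-1 - - \frac{12}{7}\right) \left(35 + 6 \left(-1 - - \frac{12}{7}\right)\right)}{7}\right)^{4} = \left(\frac{\left(-1 + \frac{12}{7}\right) \left(35 + 6 \left(-1 + \frac{12}{7}\right)\right)}{7}\right)^{4} = \left(\frac{1}{7} \cdot \frac{5}{7} \left(35 + 6 \cdot \frac{5}{7}\right)\right)^{4} = \left(\frac{1}{7} \cdot \frac{5}{7} \left(35 + \frac{30}{7}\right)\right)^{4} = \left(\frac{1}{7} \cdot \frac{5}{7} \cdot \frac{275}{7}\right)^{4} = \left(\frac{1375}{343}\right)^{4} = \frac{3574462890625}{13841287201}$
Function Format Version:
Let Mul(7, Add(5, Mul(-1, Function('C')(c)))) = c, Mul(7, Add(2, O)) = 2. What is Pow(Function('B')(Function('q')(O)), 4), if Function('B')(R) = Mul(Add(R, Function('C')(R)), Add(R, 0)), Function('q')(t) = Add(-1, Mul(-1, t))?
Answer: Rational(3574462890625, 13841287201) ≈ 258.25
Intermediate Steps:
O = Rational(-12, 7) (O = Add(-2, Mul(Rational(1, 7), 2)) = Add(-2, Rational(2, 7)) = Rational(-12, 7) ≈ -1.7143)
Function('C')(c) = Add(5, Mul(Rational(-1, 7), c))
Function('B')(R) = Mul(R, Add(5, Mul(Rational(6, 7), R))) (Function('B')(R) = Mul(Add(R, Add(5, Mul(Rational(-1, 7), R))), Add(R, 0)) = Mul(Add(5, Mul(Rational(6, 7), R)), R) = Mul(R, Add(5, Mul(Rational(6, 7), R))))
Pow(Function('B')(Function('q')(O)), 4) = Pow(Mul(Rational(1, 7), Add(-1, Mul(-1, Rational(-12, 7))), Add(35, Mul(6, Add(-1, Mul(-1, Rational(-12, 7)))))), 4) = Pow(Mul(Rational(1, 7), Add(-1, Rational(12, 7)), Add(35, Mul(6, Add(-1, Rational(12, 7))))), 4) = Pow(Mul(Rational(1, 7), Rational(5, 7), Add(35, Mul(6, Rational(5, 7)))), 4) = Pow(Mul(Rational(1, 7), Rational(5, 7), Add(35, Rational(30, 7))), 4) = Pow(Mul(Rational(1, 7), Rational(5, 7), Rational(275, 7)), 4) = Pow(Rational(1375, 343), 4) = Rational(3574462890625, 13841287201)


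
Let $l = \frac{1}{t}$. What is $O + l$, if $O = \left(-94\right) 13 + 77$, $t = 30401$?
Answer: $- \frac{34809144}{30401} \approx -1145.0$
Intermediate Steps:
$O = -1145$ ($O = -1222 + 77 = -1145$)
$l = \frac{1}{30401} \approx 3.2894 \cdot 10^{-5}$
$O + l = -1145 + \frac{1}{30401} = - \frac{34809144}{30401}$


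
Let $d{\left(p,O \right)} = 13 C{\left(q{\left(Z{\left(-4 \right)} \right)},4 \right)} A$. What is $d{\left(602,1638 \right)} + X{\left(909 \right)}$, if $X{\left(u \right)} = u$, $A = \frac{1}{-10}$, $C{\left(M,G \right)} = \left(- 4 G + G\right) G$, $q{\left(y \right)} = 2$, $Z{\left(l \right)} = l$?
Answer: $\frac{4857}{5} \approx 971.4$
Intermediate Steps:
$C{\left(M,G \right)} = - 3 G^{2}$ ($C{\left(M,G \right)} = - 3 G G = - 3 G^{2}$)
$A = - \frac{1}{10} \approx -0.1$
$d{\left(p,O \right)} = \frac{312}{5}$ ($d{\left(p,O \right)} = 13 \left(- 3 \cdot 4^{2}\right) \left(- \frac{1}{10}\right) = 13 \left(\left(-3\right) 16\right) \left(- \frac{1}{10}\right) = 13 \left(-48\right) \left(- \frac{1}{10}\right) = \left(-624\right) \left(- \frac{1}{10}\right) = \frac{312}{5}$)
$d{\left(602,1638 \right)} + X{\left(909 \right)} = \frac{312}{5} + 909 = \frac{4857}{5}$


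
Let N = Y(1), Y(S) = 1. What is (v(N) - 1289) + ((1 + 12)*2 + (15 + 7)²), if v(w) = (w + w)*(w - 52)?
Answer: -881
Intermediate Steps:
N = 1
v(w) = 2*w*(-52 + w) (v(w) = (2*w)*(-52 + w) = 2*w*(-52 + w))
(v(N) - 1289) + ((1 + 12)*2 + (15 + 7)²) = (2*1*(-52 + 1) - 1289) + ((1 + 12)*2 + (15 + 7)²) = (2*1*(-51) - 1289) + (13*2 + 22²) = (-102 - 1289) + (26 + 484) = -1391 + 510 = -881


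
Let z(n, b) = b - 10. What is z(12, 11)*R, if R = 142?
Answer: 142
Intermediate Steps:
z(n, b) = -10 + b
z(12, 11)*R = (-10 + 11)*142 = 1*142 = 142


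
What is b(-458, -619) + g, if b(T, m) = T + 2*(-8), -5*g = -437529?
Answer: 435159/5 ≈ 87032.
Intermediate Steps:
g = 437529/5 (g = -⅕*(-437529) = 437529/5 ≈ 87506.)
b(T, m) = -16 + T (b(T, m) = T - 16 = -16 + T)
b(-458, -619) + g = (-16 - 458) + 437529/5 = -474 + 437529/5 = 435159/5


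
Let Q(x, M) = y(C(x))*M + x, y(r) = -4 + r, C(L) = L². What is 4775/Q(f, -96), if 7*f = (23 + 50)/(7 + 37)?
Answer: 113243900/8984669 ≈ 12.604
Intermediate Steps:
f = 73/308 (f = ((23 + 50)/(7 + 37))/7 = (73/44)/7 = (73*(1/44))/7 = (⅐)*(73/44) = 73/308 ≈ 0.23701)
Q(x, M) = x + M*(-4 + x²) (Q(x, M) = (-4 + x²)*M + x = M*(-4 + x²) + x = x + M*(-4 + x²))
4775/Q(f, -96) = 4775/(73/308 - 96*(-4 + (73/308)²)) = 4775/(73/308 - 96*(-4 + 5329/94864)) = 4775/(73/308 - 96*(-374127/94864)) = 4775/(73/308 + 2244762/5929) = 4775/(8984669/23716) = 4775*(23716/8984669) = 113243900/8984669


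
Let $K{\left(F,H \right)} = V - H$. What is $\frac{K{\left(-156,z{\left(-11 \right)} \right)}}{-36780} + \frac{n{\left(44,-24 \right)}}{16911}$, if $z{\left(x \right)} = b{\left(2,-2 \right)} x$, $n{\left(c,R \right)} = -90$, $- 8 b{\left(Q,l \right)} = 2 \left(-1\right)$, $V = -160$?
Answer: $- \frac{289309}{276438480} \approx -0.0010466$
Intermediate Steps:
$b{\left(Q,l \right)} = \frac{1}{4}$ ($b{\left(Q,l \right)} = - \frac{2 \left(-1\right)}{8} = \left(- \frac{1}{8}\right) \left(-2\right) = \frac{1}{4}$)
$z{\left(x \right)} = \frac{x}{4}$
$K{\left(F,H \right)} = -160 - H$
$\frac{K{\left(-156,z{\left(-11 \right)} \right)}}{-36780} + \frac{n{\left(44,-24 \right)}}{16911} = \frac{-160 - \frac{1}{4} \left(-11\right)}{-36780} - \frac{90}{16911} = \left(-160 - - \frac{11}{4}\right) \left(- \frac{1}{36780}\right) - \frac{10}{1879} = \left(-160 + \frac{11}{4}\right) \left(- \frac{1}{36780}\right) - \frac{10}{1879} = \left(- \frac{629}{4}\right) \left(- \frac{1}{36780}\right) - \frac{10}{1879} = \frac{629}{147120} - \frac{10}{1879} = - \frac{289309}{276438480}$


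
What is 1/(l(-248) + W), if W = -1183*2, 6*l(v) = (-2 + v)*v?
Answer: 3/23902 ≈ 0.00012551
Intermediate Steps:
l(v) = v*(-2 + v)/6 (l(v) = ((-2 + v)*v)/6 = (v*(-2 + v))/6 = v*(-2 + v)/6)
W = -2366
1/(l(-248) + W) = 1/((⅙)*(-248)*(-2 - 248) - 2366) = 1/((⅙)*(-248)*(-250) - 2366) = 1/(31000/3 - 2366) = 1/(23902/3) = 3/23902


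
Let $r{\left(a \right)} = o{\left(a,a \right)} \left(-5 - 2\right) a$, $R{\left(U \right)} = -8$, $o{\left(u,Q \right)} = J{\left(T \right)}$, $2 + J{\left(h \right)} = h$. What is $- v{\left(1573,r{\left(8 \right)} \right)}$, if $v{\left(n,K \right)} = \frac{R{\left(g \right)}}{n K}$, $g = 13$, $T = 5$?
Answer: $- \frac{1}{33033} \approx -3.0273 \cdot 10^{-5}$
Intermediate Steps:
$J{\left(h \right)} = -2 + h$
$o{\left(u,Q \right)} = 3$ ($o{\left(u,Q \right)} = -2 + 5 = 3$)
$r{\left(a \right)} = - 21 a$ ($r{\left(a \right)} = 3 \left(-5 - 2\right) a = 3 \left(- 7 a\right) = - 21 a$)
$v{\left(n,K \right)} = - \frac{8}{K n}$ ($v{\left(n,K \right)} = - \frac{8}{n K} = - \frac{8}{K n}$)
$- v{\left(1573,r{\left(8 \right)} \right)} = - \frac{-8}{\left(-21\right) 8 \cdot 1573} = - \frac{-8}{\left(-168\right) 1573} = - \frac{\left(-8\right) \left(-1\right)}{168 \cdot 1573} = \left(-1\right) \frac{1}{33033} = - \frac{1}{33033}$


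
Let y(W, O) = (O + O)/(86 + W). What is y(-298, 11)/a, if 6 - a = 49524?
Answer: 11/5248908 ≈ 2.0957e-6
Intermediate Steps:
a = -49518 (a = 6 - 1*49524 = 6 - 49524 = -49518)
y(W, O) = 2*O/(86 + W) (y(W, O) = (2*O)/(86 + W) = 2*O/(86 + W))
y(-298, 11)/a = (2*11/(86 - 298))/(-49518) = (2*11/(-212))*(-1/49518) = (2*11*(-1/212))*(-1/49518) = -11/106*(-1/49518) = 11/5248908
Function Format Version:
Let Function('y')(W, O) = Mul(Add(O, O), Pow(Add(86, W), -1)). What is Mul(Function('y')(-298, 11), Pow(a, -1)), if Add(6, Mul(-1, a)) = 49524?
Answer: Rational(11, 5248908) ≈ 2.0957e-6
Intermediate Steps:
a = -49518 (a = Add(6, Mul(-1, 49524)) = Add(6, -49524) = -49518)
Function('y')(W, O) = Mul(2, O, Pow(Add(86, W), -1)) (Function('y')(W, O) = Mul(Mul(2, O), Pow(Add(86, W), -1)) = Mul(2, O, Pow(Add(86, W), -1)))
Mul(Function('y')(-298, 11), Pow(a, -1)) = Mul(Mul(2, 11, Pow(Add(86, -298), -1)), Pow(-49518, -1)) = Mul(Mul(2, 11, Pow(-212, -1)), Rational(-1, 49518)) = Mul(Mul(2, 11, Rational(-1, 212)), Rational(-1, 49518)) = Mul(Rational(-11, 106), Rational(-1, 49518)) = Rational(11, 5248908)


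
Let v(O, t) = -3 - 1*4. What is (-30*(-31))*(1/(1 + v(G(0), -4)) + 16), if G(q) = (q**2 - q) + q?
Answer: 14725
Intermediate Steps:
G(q) = q**2
v(O, t) = -7 (v(O, t) = -3 - 4 = -7)
(-30*(-31))*(1/(1 + v(G(0), -4)) + 16) = (-30*(-31))*(1/(1 - 7) + 16) = 930*(1/(-6) + 16) = 930*(-1/6 + 16) = 930*(95/6) = 14725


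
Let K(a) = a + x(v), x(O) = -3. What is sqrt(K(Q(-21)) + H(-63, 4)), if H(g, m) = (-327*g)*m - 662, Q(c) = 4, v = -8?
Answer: sqrt(81743) ≈ 285.91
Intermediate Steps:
H(g, m) = -662 - 327*g*m (H(g, m) = -327*g*m - 662 = -662 - 327*g*m)
K(a) = -3 + a (K(a) = a - 3 = -3 + a)
sqrt(K(Q(-21)) + H(-63, 4)) = sqrt((-3 + 4) + (-662 - 327*(-63)*4)) = sqrt(1 + (-662 + 82404)) = sqrt(1 + 81742) = sqrt(81743)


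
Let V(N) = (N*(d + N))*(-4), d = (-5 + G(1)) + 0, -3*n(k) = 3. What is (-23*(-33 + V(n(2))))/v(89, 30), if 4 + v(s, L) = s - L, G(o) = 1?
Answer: 1219/55 ≈ 22.164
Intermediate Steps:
n(k) = -1 (n(k) = -⅓*3 = -1)
d = -4 (d = (-5 + 1) + 0 = -4 + 0 = -4)
V(N) = -4*N*(-4 + N) (V(N) = (N*(-4 + N))*(-4) = -4*N*(-4 + N))
v(s, L) = -4 + s - L (v(s, L) = -4 + (s - L) = -4 + s - L)
(-23*(-33 + V(n(2))))/v(89, 30) = (-23*(-33 + 4*(-1)*(4 - 1*(-1))))/(-4 + 89 - 1*30) = (-23*(-33 + 4*(-1)*(4 + 1)))/(-4 + 89 - 30) = -23*(-33 + 4*(-1)*5)/55 = -23*(-33 - 20)*(1/55) = -23*(-53)*(1/55) = 1219*(1/55) = 1219/55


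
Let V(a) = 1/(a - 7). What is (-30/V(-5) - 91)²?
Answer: 72361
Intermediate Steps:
V(a) = 1/(-7 + a)
(-30/V(-5) - 91)² = (-30/(1/(-7 - 5)) - 91)² = (-30/(1/(-12)) - 91)² = (-30/(-1/12) - 91)² = (-30*(-12) - 91)² = (360 - 91)² = 269² = 72361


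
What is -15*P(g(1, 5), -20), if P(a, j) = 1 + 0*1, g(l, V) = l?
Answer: -15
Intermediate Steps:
P(a, j) = 1 (P(a, j) = 1 + 0 = 1)
-15*P(g(1, 5), -20) = -15*1 = -15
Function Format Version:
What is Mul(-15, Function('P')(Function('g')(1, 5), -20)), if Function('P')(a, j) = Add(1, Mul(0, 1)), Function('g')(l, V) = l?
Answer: -15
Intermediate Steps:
Function('P')(a, j) = 1 (Function('P')(a, j) = Add(1, 0) = 1)
Mul(-15, Function('P')(Function('g')(1, 5), -20)) = Mul(-15, 1) = -15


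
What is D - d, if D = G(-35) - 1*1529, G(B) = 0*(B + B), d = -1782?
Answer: 253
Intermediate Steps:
G(B) = 0 (G(B) = 0*(2*B) = 0)
D = -1529 (D = 0 - 1*1529 = 0 - 1529 = -1529)
D - d = -1529 - 1*(-1782) = -1529 + 1782 = 253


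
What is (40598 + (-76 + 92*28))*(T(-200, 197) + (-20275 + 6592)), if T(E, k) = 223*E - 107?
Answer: -2516492220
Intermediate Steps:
T(E, k) = -107 + 223*E
(40598 + (-76 + 92*28))*(T(-200, 197) + (-20275 + 6592)) = (40598 + (-76 + 92*28))*((-107 + 223*(-200)) + (-20275 + 6592)) = (40598 + (-76 + 2576))*((-107 - 44600) - 13683) = (40598 + 2500)*(-44707 - 13683) = 43098*(-58390) = -2516492220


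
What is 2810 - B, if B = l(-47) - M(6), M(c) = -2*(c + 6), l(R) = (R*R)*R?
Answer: 106609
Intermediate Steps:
l(R) = R³ (l(R) = R²*R = R³)
M(c) = -12 - 2*c (M(c) = -2*(6 + c) = -12 - 2*c)
B = -103799 (B = (-47)³ - (-12 - 2*6) = -103823 - (-12 - 12) = -103823 - 1*(-24) = -103823 + 24 = -103799)
2810 - B = 2810 - 1*(-103799) = 2810 + 103799 = 106609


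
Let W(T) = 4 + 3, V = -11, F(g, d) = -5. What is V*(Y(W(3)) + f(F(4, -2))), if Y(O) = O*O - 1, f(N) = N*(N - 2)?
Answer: -913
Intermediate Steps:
f(N) = N*(-2 + N)
W(T) = 7
Y(O) = -1 + O² (Y(O) = O² - 1 = -1 + O²)
V*(Y(W(3)) + f(F(4, -2))) = -11*((-1 + 7²) - 5*(-2 - 5)) = -11*((-1 + 49) - 5*(-7)) = -11*(48 + 35) = -11*83 = -913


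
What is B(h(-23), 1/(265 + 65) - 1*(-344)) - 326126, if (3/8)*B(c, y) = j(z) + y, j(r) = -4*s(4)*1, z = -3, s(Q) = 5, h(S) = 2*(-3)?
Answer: -161004686/495 ≈ -3.2526e+5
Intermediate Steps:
h(S) = -6
j(r) = -20 (j(r) = -4*5*1 = -20*1 = -20)
B(c, y) = -160/3 + 8*y/3 (B(c, y) = 8*(-20 + y)/3 = -160/3 + 8*y/3)
B(h(-23), 1/(265 + 65) - 1*(-344)) - 326126 = (-160/3 + 8*(1/(265 + 65) - 1*(-344))/3) - 326126 = (-160/3 + 8*(1/330 + 344)/3) - 326126 = (-160/3 + (8/3)*(113521/330)) - 326126 = (-160/3 + 454084/495) - 326126 = 427684/495 - 326126 = -161004686/495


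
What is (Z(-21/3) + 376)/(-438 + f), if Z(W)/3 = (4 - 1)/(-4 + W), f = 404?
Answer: -4127/374 ≈ -11.035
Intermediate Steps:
Z(W) = 9/(-4 + W) (Z(W) = 3*((4 - 1)/(-4 + W)) = 3*(3/(-4 + W)) = 9/(-4 + W))
(Z(-21/3) + 376)/(-438 + f) = (9/(-4 - 21/3) + 376)/(-438 + 404) = (9/(-4 - 21*⅓) + 376)/(-34) = (9/(-4 - 7) + 376)*(-1/34) = (9/(-11) + 376)*(-1/34) = (9*(-1/11) + 376)*(-1/34) = (-9/11 + 376)*(-1/34) = (4127/11)*(-1/34) = -4127/374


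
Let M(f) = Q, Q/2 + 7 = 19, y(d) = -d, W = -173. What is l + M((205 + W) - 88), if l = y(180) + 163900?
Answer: 163744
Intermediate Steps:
Q = 24 (Q = -14 + 2*19 = -14 + 38 = 24)
M(f) = 24
l = 163720 (l = -1*180 + 163900 = -180 + 163900 = 163720)
l + M((205 + W) - 88) = 163720 + 24 = 163744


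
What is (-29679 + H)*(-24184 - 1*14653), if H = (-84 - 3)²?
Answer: 858686070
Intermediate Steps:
H = 7569 (H = (-87)² = 7569)
(-29679 + H)*(-24184 - 1*14653) = (-29679 + 7569)*(-24184 - 1*14653) = -22110*(-24184 - 14653) = -22110*(-38837) = 858686070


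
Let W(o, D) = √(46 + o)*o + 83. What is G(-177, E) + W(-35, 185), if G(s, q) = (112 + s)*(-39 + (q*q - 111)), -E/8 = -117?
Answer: -56936407 - 35*√11 ≈ -5.6937e+7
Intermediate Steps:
E = 936 (E = -8*(-117) = 936)
W(o, D) = 83 + o*√(46 + o) (W(o, D) = o*√(46 + o) + 83 = 83 + o*√(46 + o))
G(s, q) = (-150 + q²)*(112 + s) (G(s, q) = (112 + s)*(-39 + (q² - 111)) = (112 + s)*(-39 + (-111 + q²)) = (112 + s)*(-150 + q²) = (-150 + q²)*(112 + s))
G(-177, E) + W(-35, 185) = (-16800 - 150*(-177) + 112*936² - 177*936²) + (83 - 35*√(46 - 35)) = (-16800 + 26550 + 112*876096 - 177*876096) + (83 - 35*√11) = (-16800 + 26550 + 98122752 - 155068992) + (83 - 35*√11) = -56936490 + (83 - 35*√11) = -56936407 - 35*√11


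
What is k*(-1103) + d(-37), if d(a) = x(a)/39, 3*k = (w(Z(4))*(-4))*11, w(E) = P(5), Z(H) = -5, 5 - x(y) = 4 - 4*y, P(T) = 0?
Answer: -49/13 ≈ -3.7692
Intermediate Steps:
x(y) = 1 + 4*y (x(y) = 5 - (4 - 4*y) = 5 + (-4 + 4*y) = 1 + 4*y)
w(E) = 0
k = 0 (k = ((0*(-4))*11)/3 = (0*11)/3 = (1/3)*0 = 0)
d(a) = 1/39 + 4*a/39 (d(a) = (1 + 4*a)/39 = (1 + 4*a)*(1/39) = 1/39 + 4*a/39)
k*(-1103) + d(-37) = 0*(-1103) + (1/39 + (4/39)*(-37)) = 0 + (1/39 - 148/39) = 0 - 49/13 = -49/13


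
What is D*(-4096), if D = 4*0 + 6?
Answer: -24576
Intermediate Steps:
D = 6 (D = 0 + 6 = 6)
D*(-4096) = 6*(-4096) = -24576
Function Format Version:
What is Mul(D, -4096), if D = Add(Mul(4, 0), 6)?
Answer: -24576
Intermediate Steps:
D = 6 (D = Add(0, 6) = 6)
Mul(D, -4096) = Mul(6, -4096) = -24576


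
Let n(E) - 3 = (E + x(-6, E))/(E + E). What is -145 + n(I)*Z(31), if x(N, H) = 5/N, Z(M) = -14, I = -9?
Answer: -10511/54 ≈ -194.65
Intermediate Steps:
n(E) = 3 + (-⅚ + E)/(2*E) (n(E) = 3 + (E + 5/(-6))/(E + E) = 3 + (E + 5*(-⅙))/((2*E)) = 3 + (E - ⅚)*(1/(2*E)) = 3 + (-⅚ + E)*(1/(2*E)) = 3 + (-⅚ + E)/(2*E))
-145 + n(I)*Z(31) = -145 + ((1/12)*(-5 + 42*(-9))/(-9))*(-14) = -145 + ((1/12)*(-⅑)*(-5 - 378))*(-14) = -145 + ((1/12)*(-⅑)*(-383))*(-14) = -145 + (383/108)*(-14) = -145 - 2681/54 = -10511/54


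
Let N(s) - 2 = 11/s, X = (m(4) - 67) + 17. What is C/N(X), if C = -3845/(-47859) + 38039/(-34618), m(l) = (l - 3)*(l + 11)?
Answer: -8437011455/13964312694 ≈ -0.60418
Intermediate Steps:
m(l) = (-3 + l)*(11 + l)
C = -1687402291/1656782862 (C = -3845*(-1/47859) + 38039*(-1/34618) = 3845/47859 - 38039/34618 = -1687402291/1656782862 ≈ -1.0185)
X = -35 (X = ((-33 + 4² + 8*4) - 67) + 17 = ((-33 + 16 + 32) - 67) + 17 = (15 - 67) + 17 = -52 + 17 = -35)
N(s) = 2 + 11/s
C/N(X) = -1687402291/(1656782862*(2 + 11/(-35))) = -1687402291/(1656782862*(2 + 11*(-1/35))) = -1687402291/(1656782862*(2 - 11/35)) = -1687402291/(1656782862*59/35) = -1687402291/1656782862*35/59 = -8437011455/13964312694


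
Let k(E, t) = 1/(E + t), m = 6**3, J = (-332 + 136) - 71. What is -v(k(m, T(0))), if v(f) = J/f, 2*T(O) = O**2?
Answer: 57672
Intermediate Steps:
J = -267 (J = -196 - 71 = -267)
T(O) = O**2/2
m = 216
v(f) = -267/f
-v(k(m, T(0))) = -(-267)/(1/(216 + (1/2)*0**2)) = -(-267)/(1/(216 + (1/2)*0)) = -(-267)/(1/(216 + 0)) = -(-267)/(1/216) = -(-267)/1/216 = -(-267)*216 = -1*(-57672) = 57672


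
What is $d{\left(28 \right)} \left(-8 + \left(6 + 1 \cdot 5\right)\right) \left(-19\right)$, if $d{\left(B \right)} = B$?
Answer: $-1596$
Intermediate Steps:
$d{\left(28 \right)} \left(-8 + \left(6 + 1 \cdot 5\right)\right) \left(-19\right) = 28 \left(-8 + \left(6 + 1 \cdot 5\right)\right) \left(-19\right) = 28 \left(-8 + \left(6 + 5\right)\right) \left(-19\right) = 28 \left(-8 + 11\right) \left(-19\right) = 28 \cdot 3 \left(-19\right) = 28 \left(-57\right) = -1596$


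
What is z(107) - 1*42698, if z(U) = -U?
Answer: -42805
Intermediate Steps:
z(107) - 1*42698 = -1*107 - 1*42698 = -107 - 42698 = -42805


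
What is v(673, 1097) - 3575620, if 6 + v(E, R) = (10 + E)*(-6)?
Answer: -3579724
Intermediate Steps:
v(E, R) = -66 - 6*E (v(E, R) = -6 + (10 + E)*(-6) = -6 + (-60 - 6*E) = -66 - 6*E)
v(673, 1097) - 3575620 = (-66 - 6*673) - 3575620 = (-66 - 4038) - 3575620 = -4104 - 3575620 = -3579724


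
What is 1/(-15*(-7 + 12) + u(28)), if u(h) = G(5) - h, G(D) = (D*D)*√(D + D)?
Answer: -103/4359 - 25*√10/4359 ≈ -0.041766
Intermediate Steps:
G(D) = √2*D^(5/2) (G(D) = D²*√(2*D) = D²*(√2*√D) = √2*D^(5/2))
u(h) = -h + 25*√10 (u(h) = √2*5^(5/2) - h = √2*(25*√5) - h = 25*√10 - h = -h + 25*√10)
1/(-15*(-7 + 12) + u(28)) = 1/(-15*(-7 + 12) + (-1*28 + 25*√10)) = 1/(-15*5 + (-28 + 25*√10)) = 1/(-75 + (-28 + 25*√10)) = 1/(-103 + 25*√10)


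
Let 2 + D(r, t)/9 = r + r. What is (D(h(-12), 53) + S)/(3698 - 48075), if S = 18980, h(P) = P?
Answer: -18746/44377 ≈ -0.42243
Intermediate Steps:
D(r, t) = -18 + 18*r (D(r, t) = -18 + 9*(r + r) = -18 + 9*(2*r) = -18 + 18*r)
(D(h(-12), 53) + S)/(3698 - 48075) = ((-18 + 18*(-12)) + 18980)/(3698 - 48075) = ((-18 - 216) + 18980)/(-44377) = (-234 + 18980)*(-1/44377) = 18746*(-1/44377) = -18746/44377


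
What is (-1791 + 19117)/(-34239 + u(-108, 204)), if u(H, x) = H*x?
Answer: -17326/56271 ≈ -0.30790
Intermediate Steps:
(-1791 + 19117)/(-34239 + u(-108, 204)) = (-1791 + 19117)/(-34239 - 108*204) = 17326/(-34239 - 22032) = 17326/(-56271) = 17326*(-1/56271) = -17326/56271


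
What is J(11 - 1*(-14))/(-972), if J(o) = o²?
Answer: -625/972 ≈ -0.64300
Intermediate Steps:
J(11 - 1*(-14))/(-972) = (11 - 1*(-14))²/(-972) = (11 + 14)²*(-1/972) = 25²*(-1/972) = 625*(-1/972) = -625/972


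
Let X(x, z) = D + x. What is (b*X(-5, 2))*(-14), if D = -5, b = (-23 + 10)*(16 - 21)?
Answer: 9100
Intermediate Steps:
b = 65 (b = -13*(-5) = 65)
X(x, z) = -5 + x
(b*X(-5, 2))*(-14) = (65*(-5 - 5))*(-14) = (65*(-10))*(-14) = -650*(-14) = 9100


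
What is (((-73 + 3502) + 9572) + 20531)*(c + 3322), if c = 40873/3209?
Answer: 358831665972/3209 ≈ 1.1182e+8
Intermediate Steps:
c = 40873/3209 (c = 40873*(1/3209) = 40873/3209 ≈ 12.737)
(((-73 + 3502) + 9572) + 20531)*(c + 3322) = (((-73 + 3502) + 9572) + 20531)*(40873/3209 + 3322) = ((3429 + 9572) + 20531)*(10701171/3209) = (13001 + 20531)*(10701171/3209) = 33532*(10701171/3209) = 358831665972/3209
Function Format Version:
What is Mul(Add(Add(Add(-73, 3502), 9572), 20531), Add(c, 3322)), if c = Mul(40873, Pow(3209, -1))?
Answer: Rational(358831665972, 3209) ≈ 1.1182e+8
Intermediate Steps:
c = Rational(40873, 3209) (c = Mul(40873, Rational(1, 3209)) = Rational(40873, 3209) ≈ 12.737)
Mul(Add(Add(Add(-73, 3502), 9572), 20531), Add(c, 3322)) = Mul(Add(Add(Add(-73, 3502), 9572), 20531), Add(Rational(40873, 3209), 3322)) = Mul(Add(Add(3429, 9572), 20531), Rational(10701171, 3209)) = Mul(Add(13001, 20531), Rational(10701171, 3209)) = Mul(33532, Rational(10701171, 3209)) = Rational(358831665972, 3209)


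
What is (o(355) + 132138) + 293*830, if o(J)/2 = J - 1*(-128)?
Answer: 376294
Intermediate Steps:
o(J) = 256 + 2*J (o(J) = 2*(J - 1*(-128)) = 2*(J + 128) = 2*(128 + J) = 256 + 2*J)
(o(355) + 132138) + 293*830 = ((256 + 2*355) + 132138) + 293*830 = ((256 + 710) + 132138) + 243190 = (966 + 132138) + 243190 = 133104 + 243190 = 376294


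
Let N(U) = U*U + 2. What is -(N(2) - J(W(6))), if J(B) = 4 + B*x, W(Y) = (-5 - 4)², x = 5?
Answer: 403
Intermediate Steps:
W(Y) = 81 (W(Y) = (-9)² = 81)
N(U) = 2 + U² (N(U) = U² + 2 = 2 + U²)
J(B) = 4 + 5*B (J(B) = 4 + B*5 = 4 + 5*B)
-(N(2) - J(W(6))) = -((2 + 2²) - (4 + 5*81)) = -((2 + 4) - (4 + 405)) = -(6 - 1*409) = -(6 - 409) = -1*(-403) = 403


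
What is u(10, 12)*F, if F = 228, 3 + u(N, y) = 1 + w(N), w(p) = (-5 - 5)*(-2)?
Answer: 4104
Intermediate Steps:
w(p) = 20 (w(p) = -10*(-2) = 20)
u(N, y) = 18 (u(N, y) = -3 + (1 + 20) = -3 + 21 = 18)
u(10, 12)*F = 18*228 = 4104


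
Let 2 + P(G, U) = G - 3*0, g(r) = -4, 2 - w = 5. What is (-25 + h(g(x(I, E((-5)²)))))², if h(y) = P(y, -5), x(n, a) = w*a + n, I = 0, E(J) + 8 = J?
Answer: 961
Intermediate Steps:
w = -3 (w = 2 - 1*5 = 2 - 5 = -3)
E(J) = -8 + J
x(n, a) = n - 3*a (x(n, a) = -3*a + n = n - 3*a)
P(G, U) = -2 + G (P(G, U) = -2 + (G - 3*0) = -2 + (G + 0) = -2 + G)
h(y) = -2 + y
(-25 + h(g(x(I, E((-5)²)))))² = (-25 + (-2 - 4))² = (-25 - 6)² = (-31)² = 961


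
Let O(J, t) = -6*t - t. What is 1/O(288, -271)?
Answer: 1/1897 ≈ 0.00052715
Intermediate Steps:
O(J, t) = -7*t
1/O(288, -271) = 1/(-7*(-271)) = 1/1897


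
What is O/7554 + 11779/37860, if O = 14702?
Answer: 107599381/47665740 ≈ 2.2574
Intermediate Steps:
O/7554 + 11779/37860 = 14702/7554 + 11779/37860 = 14702*(1/7554) + 11779*(1/37860) = 7351/3777 + 11779/37860 = 107599381/47665740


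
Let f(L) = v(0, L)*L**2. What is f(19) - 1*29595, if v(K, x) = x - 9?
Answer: -25985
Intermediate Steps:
v(K, x) = -9 + x
f(L) = L**2*(-9 + L) (f(L) = (-9 + L)*L**2 = L**2*(-9 + L))
f(19) - 1*29595 = 19**2*(-9 + 19) - 1*29595 = 361*10 - 29595 = 3610 - 29595 = -25985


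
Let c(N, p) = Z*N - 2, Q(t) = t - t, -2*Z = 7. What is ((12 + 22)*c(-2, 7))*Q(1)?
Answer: 0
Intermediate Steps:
Z = -7/2 (Z = -½*7 = -7/2 ≈ -3.5000)
Q(t) = 0
c(N, p) = -2 - 7*N/2 (c(N, p) = -7*N/2 - 2 = -2 - 7*N/2)
((12 + 22)*c(-2, 7))*Q(1) = ((12 + 22)*(-2 - 7/2*(-2)))*0 = (34*(-2 + 7))*0 = (34*5)*0 = 170*0 = 0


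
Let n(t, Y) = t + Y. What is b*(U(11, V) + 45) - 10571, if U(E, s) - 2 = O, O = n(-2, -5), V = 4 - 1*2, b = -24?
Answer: -11531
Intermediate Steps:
n(t, Y) = Y + t
V = 2 (V = 4 - 2 = 2)
O = -7 (O = -5 - 2 = -7)
U(E, s) = -5 (U(E, s) = 2 - 7 = -5)
b*(U(11, V) + 45) - 10571 = -24*(-5 + 45) - 10571 = -24*40 - 10571 = -960 - 10571 = -11531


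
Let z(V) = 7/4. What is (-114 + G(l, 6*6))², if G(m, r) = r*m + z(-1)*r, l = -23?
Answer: 772641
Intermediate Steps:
z(V) = 7/4 (z(V) = 7*(¼) = 7/4)
G(m, r) = 7*r/4 + m*r (G(m, r) = r*m + 7*r/4 = m*r + 7*r/4 = 7*r/4 + m*r)
(-114 + G(l, 6*6))² = (-114 + (6*6)*(7 + 4*(-23))/4)² = (-114 + (¼)*36*(7 - 92))² = (-114 + (¼)*36*(-85))² = (-114 - 765)² = (-879)² = 772641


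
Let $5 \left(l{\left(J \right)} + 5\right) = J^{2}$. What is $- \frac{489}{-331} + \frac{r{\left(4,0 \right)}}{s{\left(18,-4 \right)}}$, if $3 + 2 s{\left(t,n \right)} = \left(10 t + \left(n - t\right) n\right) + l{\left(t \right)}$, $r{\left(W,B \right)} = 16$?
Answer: $\frac{105887}{67193} \approx 1.5759$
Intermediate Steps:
$l{\left(J \right)} = -5 + \frac{J^{2}}{5}$
$s{\left(t,n \right)} = -4 + 5 t + \frac{t^{2}}{10} + \frac{n \left(n - t\right)}{2}$ ($s{\left(t,n \right)} = - \frac{3}{2} + \frac{\left(10 t + \left(n - t\right) n\right) + \left(-5 + \frac{t^{2}}{5}\right)}{2} = - \frac{3}{2} + \frac{\left(10 t + n \left(n - t\right)\right) + \left(-5 + \frac{t^{2}}{5}\right)}{2} = - \frac{3}{2} + \frac{-5 + 10 t + \frac{t^{2}}{5} + n \left(n - t\right)}{2} = - \frac{3}{2} + \left(- \frac{5}{2} + 5 t + \frac{t^{2}}{10} + \frac{n \left(n - t\right)}{2}\right) = -4 + 5 t + \frac{t^{2}}{10} + \frac{n \left(n - t\right)}{2}$)
$- \frac{489}{-331} + \frac{r{\left(4,0 \right)}}{s{\left(18,-4 \right)}} = - \frac{489}{-331} + \frac{16}{-4 + \frac{\left(-4\right)^{2}}{2} + 5 \cdot 18 + \frac{18^{2}}{10} - \left(-2\right) 18} = \left(-489\right) \left(- \frac{1}{331}\right) + \frac{16}{-4 + \frac{1}{2} \cdot 16 + 90 + \frac{1}{10} \cdot 324 + 36} = \frac{489}{331} + \frac{16}{-4 + 8 + 90 + \frac{162}{5} + 36} = \frac{489}{331} + \frac{16}{\frac{812}{5}} = \frac{489}{331} + 16 \cdot \frac{5}{812} = \frac{489}{331} + \frac{20}{203} = \frac{105887}{67193}$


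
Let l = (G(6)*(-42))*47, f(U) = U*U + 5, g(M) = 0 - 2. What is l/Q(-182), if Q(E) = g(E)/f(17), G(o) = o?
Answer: 1741068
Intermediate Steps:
g(M) = -2
f(U) = 5 + U**2 (f(U) = U**2 + 5 = 5 + U**2)
Q(E) = -1/147 (Q(E) = -2/(5 + 17**2) = -2/(5 + 289) = -2/294 = -2*1/294 = -1/147)
l = -11844 (l = (6*(-42))*47 = -252*47 = -11844)
l/Q(-182) = -11844/(-1/147) = -11844*(-147) = 1741068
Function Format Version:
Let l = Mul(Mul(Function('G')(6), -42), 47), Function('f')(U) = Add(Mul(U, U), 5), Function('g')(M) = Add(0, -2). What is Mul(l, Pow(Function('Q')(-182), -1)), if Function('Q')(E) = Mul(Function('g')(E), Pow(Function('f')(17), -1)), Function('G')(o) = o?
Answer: 1741068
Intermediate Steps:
Function('g')(M) = -2
Function('f')(U) = Add(5, Pow(U, 2)) (Function('f')(U) = Add(Pow(U, 2), 5) = Add(5, Pow(U, 2)))
Function('Q')(E) = Rational(-1, 147) (Function('Q')(E) = Mul(-2, Pow(Add(5, Pow(17, 2)), -1)) = Mul(-2, Pow(Add(5, 289), -1)) = Mul(-2, Pow(294, -1)) = Mul(-2, Rational(1, 294)) = Rational(-1, 147))
l = -11844 (l = Mul(Mul(6, -42), 47) = Mul(-252, 47) = -11844)
Mul(l, Pow(Function('Q')(-182), -1)) = Mul(-11844, Pow(Rational(-1, 147), -1)) = Mul(-11844, -147) = 1741068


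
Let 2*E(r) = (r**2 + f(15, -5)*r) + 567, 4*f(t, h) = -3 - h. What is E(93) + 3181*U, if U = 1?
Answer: 31249/4 ≈ 7812.3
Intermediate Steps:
f(t, h) = -3/4 - h/4 (f(t, h) = (-3 - h)/4 = -3/4 - h/4)
E(r) = 567/2 + r**2/2 + r/4 (E(r) = ((r**2 + (-3/4 - 1/4*(-5))*r) + 567)/2 = ((r**2 + (-3/4 + 5/4)*r) + 567)/2 = ((r**2 + r/2) + 567)/2 = (567 + r**2 + r/2)/2 = 567/2 + r**2/2 + r/4)
E(93) + 3181*U = (567/2 + (1/2)*93**2 + (1/4)*93) + 3181*1 = (567/2 + (1/2)*8649 + 93/4) + 3181 = (567/2 + 8649/2 + 93/4) + 3181 = 18525/4 + 3181 = 31249/4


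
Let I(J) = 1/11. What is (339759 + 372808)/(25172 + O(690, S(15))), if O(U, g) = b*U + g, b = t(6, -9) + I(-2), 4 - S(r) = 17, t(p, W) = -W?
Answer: 7838237/345749 ≈ 22.670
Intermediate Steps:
I(J) = 1/11
S(r) = -13 (S(r) = 4 - 1*17 = 4 - 17 = -13)
b = 100/11 (b = -1*(-9) + 1/11 = 9 + 1/11 = 100/11 ≈ 9.0909)
O(U, g) = g + 100*U/11 (O(U, g) = 100*U/11 + g = g + 100*U/11)
(339759 + 372808)/(25172 + O(690, S(15))) = (339759 + 372808)/(25172 + (-13 + (100/11)*690)) = 712567/(25172 + (-13 + 69000/11)) = 712567/(25172 + 68857/11) = 712567/(345749/11) = 712567*(11/345749) = 7838237/345749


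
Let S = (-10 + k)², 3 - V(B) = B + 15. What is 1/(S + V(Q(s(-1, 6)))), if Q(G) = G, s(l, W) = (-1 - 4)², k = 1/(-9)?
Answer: 81/5284 ≈ 0.015329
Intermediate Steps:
k = -⅑ (k = 1*(-⅑) = -⅑ ≈ -0.11111)
s(l, W) = 25 (s(l, W) = (-5)² = 25)
V(B) = -12 - B (V(B) = 3 - (B + 15) = 3 - (15 + B) = 3 + (-15 - B) = -12 - B)
S = 8281/81 (S = (-10 - ⅑)² = (-91/9)² = 8281/81 ≈ 102.23)
1/(S + V(Q(s(-1, 6)))) = 1/(8281/81 + (-12 - 1*25)) = 1/(8281/81 + (-12 - 25)) = 1/(8281/81 - 37) = 1/(5284/81) = 81/5284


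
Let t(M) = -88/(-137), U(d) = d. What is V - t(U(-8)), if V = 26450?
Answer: 3623562/137 ≈ 26449.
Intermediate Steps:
t(M) = 88/137 (t(M) = -88*(-1/137) = 88/137)
V - t(U(-8)) = 26450 - 1*88/137 = 26450 - 88/137 = 3623562/137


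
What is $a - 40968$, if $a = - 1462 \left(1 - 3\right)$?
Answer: $-38044$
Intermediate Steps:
$a = 2924$ ($a = - 1462 \left(1 - 3\right) = \left(-1462\right) \left(-2\right) = 2924$)
$a - 40968 = 2924 - 40968 = -38044$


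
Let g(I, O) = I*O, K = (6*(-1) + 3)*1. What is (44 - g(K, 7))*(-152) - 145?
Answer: -10025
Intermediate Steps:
K = -3 (K = (-6 + 3)*1 = -3*1 = -3)
(44 - g(K, 7))*(-152) - 145 = (44 - (-3)*7)*(-152) - 145 = (44 - 1*(-21))*(-152) - 145 = (44 + 21)*(-152) - 145 = 65*(-152) - 145 = -9880 - 145 = -10025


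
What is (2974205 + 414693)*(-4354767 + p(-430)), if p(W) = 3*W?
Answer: -14762232855186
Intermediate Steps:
(2974205 + 414693)*(-4354767 + p(-430)) = (2974205 + 414693)*(-4354767 + 3*(-430)) = 3388898*(-4354767 - 1290) = 3388898*(-4356057) = -14762232855186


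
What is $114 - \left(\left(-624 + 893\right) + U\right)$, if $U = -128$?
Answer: $-27$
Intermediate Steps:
$114 - \left(\left(-624 + 893\right) + U\right) = 114 - \left(\left(-624 + 893\right) - 128\right) = 114 - \left(269 - 128\right) = 114 - 141 = -27$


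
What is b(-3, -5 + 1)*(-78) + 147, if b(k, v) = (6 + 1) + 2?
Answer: -555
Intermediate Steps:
b(k, v) = 9 (b(k, v) = 7 + 2 = 9)
b(-3, -5 + 1)*(-78) + 147 = 9*(-78) + 147 = -702 + 147 = -555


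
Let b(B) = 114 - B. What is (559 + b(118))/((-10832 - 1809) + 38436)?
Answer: 111/5159 ≈ 0.021516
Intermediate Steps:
(559 + b(118))/((-10832 - 1809) + 38436) = (559 + (114 - 1*118))/((-10832 - 1809) + 38436) = (559 + (114 - 118))/(-12641 + 38436) = (559 - 4)/25795 = 555*(1/25795) = 111/5159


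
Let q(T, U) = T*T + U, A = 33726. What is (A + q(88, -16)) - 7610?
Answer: 33844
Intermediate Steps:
q(T, U) = U + T² (q(T, U) = T² + U = U + T²)
(A + q(88, -16)) - 7610 = (33726 + (-16 + 88²)) - 7610 = (33726 + (-16 + 7744)) - 7610 = (33726 + 7728) - 7610 = 41454 - 7610 = 33844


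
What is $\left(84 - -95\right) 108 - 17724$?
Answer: $1608$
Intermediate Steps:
$\left(84 - -95\right) 108 - 17724 = \left(84 + 95\right) 108 - 17724 = 179 \cdot 108 - 17724 = 19332 - 17724 = 1608$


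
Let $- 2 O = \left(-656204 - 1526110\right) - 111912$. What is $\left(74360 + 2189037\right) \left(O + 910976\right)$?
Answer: $4658272468333$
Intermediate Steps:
$O = 1147113$ ($O = - \frac{\left(-656204 - 1526110\right) - 111912}{2} = - \frac{-2182314 - 111912}{2} = \left(- \frac{1}{2}\right) \left(-2294226\right) = 1147113$)
$\left(74360 + 2189037\right) \left(O + 910976\right) = \left(74360 + 2189037\right) \left(1147113 + 910976\right) = 2263397 \cdot 2058089 = 4658272468333$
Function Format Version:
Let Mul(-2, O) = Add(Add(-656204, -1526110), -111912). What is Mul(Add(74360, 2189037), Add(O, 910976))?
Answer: 4658272468333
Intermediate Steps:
O = 1147113 (O = Mul(Rational(-1, 2), Add(Add(-656204, -1526110), -111912)) = Mul(Rational(-1, 2), Add(-2182314, -111912)) = Mul(Rational(-1, 2), -2294226) = 1147113)
Mul(Add(74360, 2189037), Add(O, 910976)) = Mul(Add(74360, 2189037), Add(1147113, 910976)) = Mul(2263397, 2058089) = 4658272468333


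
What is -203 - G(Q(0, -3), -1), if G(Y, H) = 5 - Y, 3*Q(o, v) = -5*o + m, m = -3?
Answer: -209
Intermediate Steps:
Q(o, v) = -1 - 5*o/3 (Q(o, v) = (-5*o - 3)/3 = (-3 - 5*o)/3 = -1 - 5*o/3)
-203 - G(Q(0, -3), -1) = -203 - (5 - (-1 - 5/3*0)) = -203 - (5 - (-1 + 0)) = -203 - (5 - 1*(-1)) = -203 - (5 + 1) = -203 - 1*6 = -203 - 6 = -209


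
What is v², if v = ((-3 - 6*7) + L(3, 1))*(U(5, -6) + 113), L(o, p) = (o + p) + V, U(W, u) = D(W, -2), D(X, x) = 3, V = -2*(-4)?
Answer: 14653584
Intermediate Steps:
V = 8
U(W, u) = 3
L(o, p) = 8 + o + p (L(o, p) = (o + p) + 8 = 8 + o + p)
v = -3828 (v = ((-3 - 6*7) + (8 + 3 + 1))*(3 + 113) = ((-3 - 42) + 12)*116 = (-45 + 12)*116 = -33*116 = -3828)
v² = (-3828)² = 14653584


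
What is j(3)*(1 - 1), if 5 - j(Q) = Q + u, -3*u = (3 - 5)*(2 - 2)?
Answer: 0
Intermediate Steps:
u = 0 (u = -(3 - 5)*(2 - 2)/3 = -(-2)*0/3 = -⅓*0 = 0)
j(Q) = 5 - Q (j(Q) = 5 - (Q + 0) = 5 - Q)
j(3)*(1 - 1) = (5 - 1*3)*(1 - 1) = (5 - 3)*0 = 2*0 = 0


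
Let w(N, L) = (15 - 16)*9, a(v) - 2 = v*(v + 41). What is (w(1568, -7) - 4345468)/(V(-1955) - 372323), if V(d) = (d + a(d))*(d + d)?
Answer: 4345477/14623447793 ≈ 0.00029716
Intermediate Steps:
a(v) = 2 + v*(41 + v) (a(v) = 2 + v*(v + 41) = 2 + v*(41 + v))
w(N, L) = -9 (w(N, L) = -1*9 = -9)
V(d) = 2*d*(2 + d² + 42*d) (V(d) = (d + (2 + d² + 41*d))*(d + d) = (2 + d² + 42*d)*(2*d) = 2*d*(2 + d² + 42*d))
(w(1568, -7) - 4345468)/(V(-1955) - 372323) = (-9 - 4345468)/(2*(-1955)*(2 + (-1955)² + 42*(-1955)) - 372323) = -4345477/(2*(-1955)*(2 + 3822025 - 82110) - 372323) = -4345477/(2*(-1955)*3739917 - 372323) = -4345477/(-14623075470 - 372323) = -4345477/(-14623447793) = -4345477*(-1/14623447793) = 4345477/14623447793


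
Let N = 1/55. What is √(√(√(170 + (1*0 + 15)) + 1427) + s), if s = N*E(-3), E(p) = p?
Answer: √(-165 + 3025*√(1427 + √185))/55 ≈ 6.1564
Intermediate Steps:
N = 1/55 ≈ 0.018182
s = -3/55 (s = (1/55)*(-3) = -3/55 ≈ -0.054545)
√(√(√(170 + (1*0 + 15)) + 1427) + s) = √(√(√(170 + (1*0 + 15)) + 1427) - 3/55) = √(√(√(170 + (0 + 15)) + 1427) - 3/55) = √(√(√(170 + 15) + 1427) - 3/55) = √(√(√185 + 1427) - 3/55) = √(√(1427 + √185) - 3/55) = √(-3/55 + √(1427 + √185))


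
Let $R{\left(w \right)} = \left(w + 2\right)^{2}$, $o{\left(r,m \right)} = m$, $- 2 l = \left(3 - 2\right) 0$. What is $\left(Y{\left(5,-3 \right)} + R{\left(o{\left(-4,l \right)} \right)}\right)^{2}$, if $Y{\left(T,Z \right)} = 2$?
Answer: $36$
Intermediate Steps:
$l = 0$ ($l = - \frac{\left(3 - 2\right) 0}{2} = - \frac{1 \cdot 0}{2} = \left(- \frac{1}{2}\right) 0 = 0$)
$R{\left(w \right)} = \left(2 + w\right)^{2}$
$\left(Y{\left(5,-3 \right)} + R{\left(o{\left(-4,l \right)} \right)}\right)^{2} = \left(2 + \left(2 + 0\right)^{2}\right)^{2} = \left(2 + 2^{2}\right)^{2} = \left(2 + 4\right)^{2} = 6^{2} = 36$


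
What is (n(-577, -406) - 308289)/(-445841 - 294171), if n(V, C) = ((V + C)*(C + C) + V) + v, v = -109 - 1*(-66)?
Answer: -489287/740012 ≈ -0.66119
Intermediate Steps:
v = -43 (v = -109 + 66 = -43)
n(V, C) = -43 + V + 2*C*(C + V) (n(V, C) = ((V + C)*(C + C) + V) - 43 = ((C + V)*(2*C) + V) - 43 = (2*C*(C + V) + V) - 43 = (V + 2*C*(C + V)) - 43 = -43 + V + 2*C*(C + V))
(n(-577, -406) - 308289)/(-445841 - 294171) = ((-43 - 577 + 2*(-406)² + 2*(-406)*(-577)) - 308289)/(-445841 - 294171) = ((-43 - 577 + 2*164836 + 468524) - 308289)/(-740012) = ((-43 - 577 + 329672 + 468524) - 308289)*(-1/740012) = (797576 - 308289)*(-1/740012) = 489287*(-1/740012) = -489287/740012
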